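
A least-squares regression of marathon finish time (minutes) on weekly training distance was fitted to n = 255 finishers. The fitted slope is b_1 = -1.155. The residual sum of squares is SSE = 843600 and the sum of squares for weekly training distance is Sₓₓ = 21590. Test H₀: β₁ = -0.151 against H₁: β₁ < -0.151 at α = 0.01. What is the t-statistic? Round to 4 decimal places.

t = -2.5548

MSE = SSE/(n − 2) = 843600/253 = 3334.39.
SE(b_1) = √(MSE/Sₓₓ) = √(3334.39/21590) = 0.39299.
t = (-1.155 − (-0.151)) / 0.39299 = -2.5548.
df = n − 2 = 253.
One-sided p ≈ 0.0056, which is < 0.01, so reject H₀.
There is evidence that the true slope on weekly training distance is below -0.151 minutes per unit.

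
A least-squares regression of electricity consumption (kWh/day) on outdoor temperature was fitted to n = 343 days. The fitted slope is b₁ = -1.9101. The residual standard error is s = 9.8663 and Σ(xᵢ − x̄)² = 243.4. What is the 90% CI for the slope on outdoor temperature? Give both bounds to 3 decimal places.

SE(b₁) = s/√Sₓₓ = 9.8663/√243.4 = 0.632403.
df = n − 2 = 341.
t* = t_{0.05, 341} = 1.649334.
Margin = t* × SE = 1.649334 × 0.632403 = 1.04304.
CI: -1.9101 ± 1.04304 → (-2.953, -0.867).
With 90% confidence, each one-unit increase in outdoor temperature is associated with a change of between -2.953 and -0.867 kWh/day in electricity consumption.

(-2.953, -0.867)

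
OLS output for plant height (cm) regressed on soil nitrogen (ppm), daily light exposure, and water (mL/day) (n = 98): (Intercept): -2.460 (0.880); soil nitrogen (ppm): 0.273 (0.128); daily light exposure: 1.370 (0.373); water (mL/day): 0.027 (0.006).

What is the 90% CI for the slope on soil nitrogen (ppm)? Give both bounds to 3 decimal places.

(0.060, 0.486)

Read off: b = 0.273, SE = 0.128 for soil nitrogen (ppm).
df = n − k − 1 = 98 − 3 − 1 = 94.
t* = t_{0.05, 94} = 1.661226.
Margin = t* × SE = 1.661226 × 0.128 = 0.21264.
CI: 0.273 ± 0.21264 → (0.060, 0.486).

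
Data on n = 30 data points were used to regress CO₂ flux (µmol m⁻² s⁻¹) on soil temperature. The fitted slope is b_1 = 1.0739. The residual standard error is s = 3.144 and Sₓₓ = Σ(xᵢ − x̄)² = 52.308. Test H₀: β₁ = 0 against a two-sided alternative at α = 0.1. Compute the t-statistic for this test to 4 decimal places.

SE(b_1) = s/√Sₓₓ = 3.144/√52.308 = 0.434709.
t = 1.0739 / 0.434709 = 2.4704.
df = n − 2 = 28.
Two-sided p ≈ 0.0199, which is < 0.1, so reject H₀.
There is evidence that soil temperature is associated with CO₂ flux.

t = 2.4704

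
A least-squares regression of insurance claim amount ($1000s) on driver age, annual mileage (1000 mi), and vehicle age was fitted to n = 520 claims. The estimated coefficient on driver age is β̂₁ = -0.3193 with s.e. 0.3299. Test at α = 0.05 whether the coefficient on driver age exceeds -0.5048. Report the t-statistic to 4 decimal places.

H₀: β₁ = -0.5048 vs H₁: β₁ > -0.5048.
t = (β̂₁ − β₁⁰)/SE = (-0.3193 − (-0.5048)) / 0.3299 = 0.5623.
df = n − k − 1 = 520 − 3 − 1 = 516.
One-sided p ≈ 0.2871, which is ≥ 0.05, so fail to reject H₀.
The data do not give significant evidence that the true slope on driver age exceeds -0.5048 $1000s per unit, holding the other predictors fixed.

t = 0.5623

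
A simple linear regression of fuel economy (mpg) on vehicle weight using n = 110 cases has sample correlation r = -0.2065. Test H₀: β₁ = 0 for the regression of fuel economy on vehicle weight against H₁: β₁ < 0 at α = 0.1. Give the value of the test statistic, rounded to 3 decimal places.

t = -2.193

t = r·√(n − 2)/√(1 − r²) = -0.2065·√108/√0.957358 = -2.193.
df = n − 2 = 108.
One-sided p ≈ 0.0152, which is < 0.1, so reject H₀.
There is evidence of a linear association between vehicle weight and fuel economy.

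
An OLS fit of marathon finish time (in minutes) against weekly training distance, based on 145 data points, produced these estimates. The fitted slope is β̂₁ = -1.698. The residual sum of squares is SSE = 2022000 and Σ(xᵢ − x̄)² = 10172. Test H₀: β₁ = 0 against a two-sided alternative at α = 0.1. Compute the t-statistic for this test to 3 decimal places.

t = -1.440

MSE = SSE/(n − 2) = 2022000/143 = 14139.9.
SE(β̂₁) = √(MSE/Sₓₓ) = √(14139.9/10172) = 1.17902.
t = -1.698 / 1.17902 = -1.440.
df = n − 2 = 143.
Two-sided p ≈ 0.1520, which is ≥ 0.1, so fail to reject H₀.
The data do not give significant evidence of an association between weekly training distance and marathon finish time.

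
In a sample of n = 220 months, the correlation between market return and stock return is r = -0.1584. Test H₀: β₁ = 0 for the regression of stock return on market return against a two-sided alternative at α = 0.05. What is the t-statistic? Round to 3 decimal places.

t = -2.369

t = r·√(n − 2)/√(1 − r²) = -0.1584·√218/√0.974909 = -2.369.
df = n − 2 = 218.
Two-sided p ≈ 0.0187, which is < 0.05, so reject H₀.
There is evidence of a linear association between market return and stock return.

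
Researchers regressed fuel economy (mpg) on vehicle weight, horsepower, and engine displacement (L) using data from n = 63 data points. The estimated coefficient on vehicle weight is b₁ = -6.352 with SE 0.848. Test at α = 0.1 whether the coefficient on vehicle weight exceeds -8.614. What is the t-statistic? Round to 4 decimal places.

H₀: β₁ = -8.614 vs H₁: β₁ > -8.614.
t = (b₁ − β₁⁰)/SE = (-6.352 − (-8.614)) / 0.848 = 2.6675.
df = n − k − 1 = 63 − 3 − 1 = 59.
One-sided p ≈ 0.0049, which is < 0.1, so reject H₀.
There is evidence that the true slope on vehicle weight exceeds -8.614 mpg per unit, holding the other predictors fixed.

t = 2.6675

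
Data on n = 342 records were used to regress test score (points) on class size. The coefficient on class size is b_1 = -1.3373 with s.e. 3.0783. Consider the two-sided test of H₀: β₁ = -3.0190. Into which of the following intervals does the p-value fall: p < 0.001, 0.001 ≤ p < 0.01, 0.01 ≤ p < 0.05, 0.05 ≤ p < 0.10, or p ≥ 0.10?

t = (-1.3373 − (-3.0190)) / 3.0783 = 0.546.
df = n − 2 = 342 − 2 = 340.
Two-sided p = 2·P(T_{340} > |t|) ≈ 0.5852.
So p ≥ 0.10.

p ≥ 0.10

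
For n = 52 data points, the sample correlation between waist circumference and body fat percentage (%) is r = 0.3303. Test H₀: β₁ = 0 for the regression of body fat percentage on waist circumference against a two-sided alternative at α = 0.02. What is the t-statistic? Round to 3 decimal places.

t = 2.474

t = r·√(n − 2)/√(1 − r²) = 0.3303·√50/√0.890902 = 2.474.
df = n − 2 = 50.
Two-sided p ≈ 0.0168, which is < 0.02, so reject H₀.
There is evidence of a linear association between waist circumference and body fat percentage.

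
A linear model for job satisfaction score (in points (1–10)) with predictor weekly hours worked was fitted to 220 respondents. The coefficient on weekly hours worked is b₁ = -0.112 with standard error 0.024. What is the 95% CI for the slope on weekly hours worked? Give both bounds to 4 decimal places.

(-0.1593, -0.0647)

df = n − 2 = 220 − 2 = 218.
t* = t_{0.025, 218} = 1.970906.
Margin = t* × SE = 1.970906 × 0.024 = 0.047302.
CI: -0.112 ± 0.047302 → (-0.1593, -0.0647).
With 95% confidence, each one-unit increase in weekly hours worked is associated with a change of between -0.1593 and -0.0647 points (1–10) in job satisfaction score.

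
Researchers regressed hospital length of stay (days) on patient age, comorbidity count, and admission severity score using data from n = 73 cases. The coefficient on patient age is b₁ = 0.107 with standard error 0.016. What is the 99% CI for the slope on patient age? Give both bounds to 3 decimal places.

df = n − k − 1 = 73 − 3 − 1 = 69.
t* = t_{0.005, 69} = 2.648977.
Margin = t* × SE = 2.648977 × 0.016 = 0.04238.
CI: 0.107 ± 0.04238 → (0.065, 0.149).
With 99% confidence, each one-unit increase in patient age is associated with a change of between 0.065 and 0.149 days in hospital length of stay, holding the other predictors fixed.

(0.065, 0.149)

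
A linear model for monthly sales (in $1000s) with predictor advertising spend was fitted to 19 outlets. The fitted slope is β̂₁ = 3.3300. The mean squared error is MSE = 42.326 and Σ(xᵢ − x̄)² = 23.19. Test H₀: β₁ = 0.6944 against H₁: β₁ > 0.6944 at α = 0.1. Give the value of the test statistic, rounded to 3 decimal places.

SE(β̂₁) = √(MSE/Sₓₓ) = √(42.326/23.19) = 1.35099.
t = (3.3300 − 0.6944) / 1.35099 = 1.951.
df = n − 2 = 17.
One-sided p ≈ 0.0339, which is < 0.1, so reject H₀.
There is evidence that the true slope on advertising spend exceeds 0.6944 $1000s per unit.

t = 1.951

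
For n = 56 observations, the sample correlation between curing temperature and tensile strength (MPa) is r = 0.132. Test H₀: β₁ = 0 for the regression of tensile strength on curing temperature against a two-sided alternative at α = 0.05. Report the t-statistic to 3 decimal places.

t = r·√(n − 2)/√(1 − r²) = 0.132·√54/√0.982576 = 0.979.
df = n − 2 = 54.
Two-sided p ≈ 0.3322, which is ≥ 0.05, so fail to reject H₀.
The data do not give significant evidence of a linear association between curing temperature and tensile strength.

t = 0.979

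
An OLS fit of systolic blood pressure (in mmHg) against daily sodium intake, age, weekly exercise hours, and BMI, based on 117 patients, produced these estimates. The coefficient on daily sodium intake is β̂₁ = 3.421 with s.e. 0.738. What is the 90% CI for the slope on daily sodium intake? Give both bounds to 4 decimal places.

df = n − k − 1 = 117 − 4 − 1 = 112.
t* = t_{0.05, 112} = 1.658573.
Margin = t* × SE = 1.658573 × 0.738 = 1.224027.
CI: 3.421 ± 1.224027 → (2.1970, 4.6450).
With 90% confidence, each one-unit increase in daily sodium intake is associated with a change of between 2.1970 and 4.6450 mmHg in systolic blood pressure, holding the other predictors fixed.

(2.1970, 4.6450)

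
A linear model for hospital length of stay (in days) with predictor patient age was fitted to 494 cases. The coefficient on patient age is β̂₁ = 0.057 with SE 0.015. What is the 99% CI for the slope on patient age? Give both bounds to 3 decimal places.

(0.018, 0.096)

df = n − 2 = 494 − 2 = 492.
t* = t_{0.005, 492} = 2.585859.
Margin = t* × SE = 2.585859 × 0.015 = 0.03879.
CI: 0.057 ± 0.03879 → (0.018, 0.096).
With 99% confidence, each one-unit increase in patient age is associated with a change of between 0.018 and 0.096 days in hospital length of stay.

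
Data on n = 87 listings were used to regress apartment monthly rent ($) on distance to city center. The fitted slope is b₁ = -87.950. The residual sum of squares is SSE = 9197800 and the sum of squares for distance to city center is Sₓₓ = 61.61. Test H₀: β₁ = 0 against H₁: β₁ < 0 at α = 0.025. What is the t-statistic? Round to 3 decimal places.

MSE = SSE/(n − 2) = 9197800/85 = 108209.
SE(b₁) = √(MSE/Sₓₓ) = √(108209/61.61) = 41.909.
t = -87.950 / 41.909 = -2.099.
df = n − 2 = 85.
One-sided p ≈ 0.0194, which is < 0.025, so reject H₀.
There is evidence that the true slope on distance to city center is negative.

t = -2.099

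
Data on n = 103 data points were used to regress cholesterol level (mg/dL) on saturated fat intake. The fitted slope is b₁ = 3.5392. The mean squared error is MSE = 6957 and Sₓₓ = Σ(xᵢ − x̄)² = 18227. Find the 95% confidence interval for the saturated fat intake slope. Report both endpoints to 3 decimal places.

SE(b₁) = √(MSE/Sₓₓ) = √(6957/18227) = 0.617808.
df = n − 2 = 101.
t* = t_{0.025, 101} = 1.983731.
Margin = t* × SE = 1.983731 × 0.617808 = 1.22556.
CI: 3.5392 ± 1.22556 → (2.314, 4.765).
With 95% confidence, each one-unit increase in saturated fat intake is associated with a change of between 2.314 and 4.765 mg/dL in cholesterol level.

(2.314, 4.765)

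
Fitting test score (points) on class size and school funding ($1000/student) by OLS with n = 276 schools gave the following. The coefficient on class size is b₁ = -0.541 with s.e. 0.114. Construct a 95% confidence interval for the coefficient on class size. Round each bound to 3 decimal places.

df = n − k − 1 = 276 − 2 − 1 = 273.
t* = t_{0.025, 273} = 1.968692.
Margin = t* × SE = 1.968692 × 0.114 = 0.22443.
CI: -0.541 ± 0.22443 → (-0.765, -0.317).
With 95% confidence, each one-unit increase in class size is associated with a change of between -0.765 and -0.317 points in test score, holding the other predictors fixed.

(-0.765, -0.317)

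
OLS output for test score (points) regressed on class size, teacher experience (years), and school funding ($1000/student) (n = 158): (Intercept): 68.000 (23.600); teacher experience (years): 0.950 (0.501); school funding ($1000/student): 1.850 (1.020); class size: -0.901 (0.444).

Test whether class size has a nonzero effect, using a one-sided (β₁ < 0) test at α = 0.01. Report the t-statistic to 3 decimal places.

t = -2.029

Read off: b = -0.901, SE = 0.444 for class size.
H₀: β₁ = 0 vs H₁: β₁ < 0.
t = -0.901 / 0.444 = -2.029.
df = n − k − 1 = 158 − 3 − 1 = 154.
One-sided p ≈ 0.0221, which is ≥ 0.01, so fail to reject H₀.
The data do not give significant evidence that the true slope on class size is negative, holding the other predictors fixed.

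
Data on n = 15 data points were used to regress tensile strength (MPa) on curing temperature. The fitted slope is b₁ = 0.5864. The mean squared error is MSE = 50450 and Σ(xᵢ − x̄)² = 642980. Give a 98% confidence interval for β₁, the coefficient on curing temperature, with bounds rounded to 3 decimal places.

SE(b₁) = √(MSE/Sₓₓ) = √(50450/642980) = 0.280112.
df = n − 2 = 13.
t* = t_{0.01, 13} = 2.650309.
Margin = t* × SE = 2.650309 × 0.280112 = 0.74238.
CI: 0.5864 ± 0.74238 → (-0.156, 1.329).
With 98% confidence, each one-unit increase in curing temperature is associated with a change of between -0.156 and 1.329 MPa in tensile strength.

(-0.156, 1.329)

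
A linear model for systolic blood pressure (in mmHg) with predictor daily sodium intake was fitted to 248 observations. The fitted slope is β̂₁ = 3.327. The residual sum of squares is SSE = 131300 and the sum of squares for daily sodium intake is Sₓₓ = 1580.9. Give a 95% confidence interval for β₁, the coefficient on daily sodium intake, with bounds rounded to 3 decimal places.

MSE = SSE/(n − 2) = 131300/246 = 533.74.
SE(β̂₁) = √(MSE/Sₓₓ) = √(533.74/1580.9) = 0.581049.
df = n − 2 = 246.
t* = t_{0.025, 246} = 1.969654.
Margin = t* × SE = 1.969654 × 0.581049 = 1.14447.
CI: 3.327 ± 1.14447 → (2.183, 4.471).
With 95% confidence, each one-unit increase in daily sodium intake is associated with a change of between 2.183 and 4.471 mmHg in systolic blood pressure.

(2.183, 4.471)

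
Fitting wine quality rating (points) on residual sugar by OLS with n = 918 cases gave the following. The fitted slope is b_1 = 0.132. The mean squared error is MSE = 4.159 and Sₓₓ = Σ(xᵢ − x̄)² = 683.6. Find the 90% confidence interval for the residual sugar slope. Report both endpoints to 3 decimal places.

SE(b_1) = √(MSE/Sₓₓ) = √(4.159/683.6) = 0.0779998.
df = n − 2 = 916.
t* = t_{0.05, 916} = 1.646519.
Margin = t* × SE = 1.646519 × 0.0779998 = 0.12843.
CI: 0.132 ± 0.12843 → (0.004, 0.260).
With 90% confidence, each one-unit increase in residual sugar is associated with a change of between 0.004 and 0.260 points in wine quality rating.

(0.004, 0.260)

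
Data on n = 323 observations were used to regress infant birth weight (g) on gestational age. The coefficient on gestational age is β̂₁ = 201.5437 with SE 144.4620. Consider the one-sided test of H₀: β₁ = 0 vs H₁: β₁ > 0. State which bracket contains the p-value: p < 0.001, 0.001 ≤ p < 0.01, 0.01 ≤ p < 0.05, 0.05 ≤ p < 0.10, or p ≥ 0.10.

0.05 ≤ p < 0.10

t = 201.5437 / 144.4620 = 1.395.
df = n − 2 = 323 − 2 = 321.
One-sided p = P(T_{321} > t) ≈ 0.0820.
So 0.05 ≤ p < 0.10.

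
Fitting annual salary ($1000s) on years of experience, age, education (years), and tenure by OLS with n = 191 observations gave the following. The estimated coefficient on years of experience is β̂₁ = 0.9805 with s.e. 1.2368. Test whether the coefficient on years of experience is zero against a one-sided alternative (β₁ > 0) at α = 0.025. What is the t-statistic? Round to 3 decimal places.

t = 0.793

H₀: β₁ = 0 vs H₁: β₁ > 0.
t = (β̂₁ − β₁⁰)/SE = 0.9805 / 1.2368 = 0.793.
df = n − k − 1 = 191 − 4 − 1 = 186.
One-sided p ≈ 0.2145, which is ≥ 0.025, so fail to reject H₀.
The data do not give significant evidence that the true slope on years of experience is positive, holding the other predictors fixed.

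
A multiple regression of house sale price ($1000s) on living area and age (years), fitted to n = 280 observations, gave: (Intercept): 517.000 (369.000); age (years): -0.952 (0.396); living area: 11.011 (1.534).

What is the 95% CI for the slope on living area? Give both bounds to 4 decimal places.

Read off: b = 11.011, SE = 1.534 for living area.
df = n − k − 1 = 280 − 2 − 1 = 277.
t* = t_{0.025, 277} = 1.968565.
Margin = t* × SE = 1.968565 × 1.534 = 3.019779.
CI: 11.011 ± 3.019779 → (7.9912, 14.0308).

(7.9912, 14.0308)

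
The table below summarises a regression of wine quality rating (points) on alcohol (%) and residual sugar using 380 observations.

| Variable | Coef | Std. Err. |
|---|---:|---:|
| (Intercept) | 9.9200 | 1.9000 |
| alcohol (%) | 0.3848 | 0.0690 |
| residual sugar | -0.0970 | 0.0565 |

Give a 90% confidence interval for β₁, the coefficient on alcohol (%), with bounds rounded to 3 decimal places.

Read off: b = 0.3848, SE = 0.0690 for alcohol (%).
df = n − k − 1 = 380 − 2 − 1 = 377.
t* = t_{0.05, 377} = 1.648905.
Margin = t* × SE = 1.648905 × 0.0690 = 0.11377.
CI: 0.3848 ± 0.11377 → (0.271, 0.499).

(0.271, 0.499)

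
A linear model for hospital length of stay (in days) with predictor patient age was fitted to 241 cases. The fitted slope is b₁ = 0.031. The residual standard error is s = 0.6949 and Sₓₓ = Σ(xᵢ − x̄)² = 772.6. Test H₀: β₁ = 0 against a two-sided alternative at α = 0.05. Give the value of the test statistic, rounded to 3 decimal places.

t = 1.240

SE(b₁) = s/√Sₓₓ = 0.6949/√772.6 = 0.0250003.
t = 0.031 / 0.0250003 = 1.240.
df = n − 2 = 239.
Two-sided p ≈ 0.2162, which is ≥ 0.05, so fail to reject H₀.
The data do not give significant evidence of an association between patient age and hospital length of stay.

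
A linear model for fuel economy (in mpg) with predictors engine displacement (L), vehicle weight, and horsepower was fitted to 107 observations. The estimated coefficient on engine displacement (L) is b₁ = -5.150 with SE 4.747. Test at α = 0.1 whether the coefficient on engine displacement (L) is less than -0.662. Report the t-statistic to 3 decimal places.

t = -0.945

H₀: β₁ = -0.662 vs H₁: β₁ < -0.662.
t = (b₁ − β₁⁰)/SE = (-5.150 − (-0.662)) / 4.747 = -0.945.
df = n − k − 1 = 107 − 3 − 1 = 103.
One-sided p ≈ 0.1733, which is ≥ 0.1, so fail to reject H₀.
The data do not give significant evidence that the true slope on engine displacement (L) is below -0.662 mpg per unit, holding the other predictors fixed.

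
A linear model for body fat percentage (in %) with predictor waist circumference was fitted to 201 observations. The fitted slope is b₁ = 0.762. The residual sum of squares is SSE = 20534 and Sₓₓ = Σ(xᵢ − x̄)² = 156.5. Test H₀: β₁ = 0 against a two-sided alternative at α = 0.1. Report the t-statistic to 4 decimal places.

MSE = SSE/(n − 2) = 20534/199 = 103.186.
SE(b₁) = √(MSE/Sₓₓ) = √(103.186/156.5) = 0.811994.
t = 0.762 / 0.811994 = 0.9384.
df = n − 2 = 199.
Two-sided p ≈ 0.3492, which is ≥ 0.1, so fail to reject H₀.
The data do not give significant evidence of an association between waist circumference and body fat percentage.

t = 0.9384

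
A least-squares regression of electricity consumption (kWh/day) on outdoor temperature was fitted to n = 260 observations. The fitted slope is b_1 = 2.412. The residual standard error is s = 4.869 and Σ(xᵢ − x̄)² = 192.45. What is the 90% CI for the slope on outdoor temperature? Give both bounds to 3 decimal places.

(1.833, 2.991)

SE(b_1) = s/√Sₓₓ = 4.869/√192.45 = 0.350979.
df = n − 2 = 258.
t* = t_{0.05, 258} = 1.650781.
Margin = t* × SE = 1.650781 × 0.350979 = 0.57939.
CI: 2.412 ± 0.57939 → (1.833, 2.991).
With 90% confidence, each one-unit increase in outdoor temperature is associated with a change of between 1.833 and 2.991 kWh/day in electricity consumption.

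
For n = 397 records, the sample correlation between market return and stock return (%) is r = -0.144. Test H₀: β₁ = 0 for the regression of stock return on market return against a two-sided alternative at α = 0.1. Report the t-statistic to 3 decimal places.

t = -2.892

t = r·√(n − 2)/√(1 − r²) = -0.144·√395/√0.979264 = -2.892.
df = n − 2 = 395.
Two-sided p ≈ 0.0040, which is < 0.1, so reject H₀.
There is evidence of a linear association between market return and stock return.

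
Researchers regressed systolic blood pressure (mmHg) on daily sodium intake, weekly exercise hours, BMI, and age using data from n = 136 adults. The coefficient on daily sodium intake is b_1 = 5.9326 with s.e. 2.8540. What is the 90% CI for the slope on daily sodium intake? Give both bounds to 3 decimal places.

df = n − k − 1 = 136 − 4 − 1 = 131.
t* = t_{0.05, 131} = 1.656569.
Margin = t* × SE = 1.656569 × 2.8540 = 4.72785.
CI: 5.9326 ± 4.72785 → (1.205, 10.660).
With 90% confidence, each one-unit increase in daily sodium intake is associated with a change of between 1.205 and 10.660 mmHg in systolic blood pressure, holding the other predictors fixed.

(1.205, 10.660)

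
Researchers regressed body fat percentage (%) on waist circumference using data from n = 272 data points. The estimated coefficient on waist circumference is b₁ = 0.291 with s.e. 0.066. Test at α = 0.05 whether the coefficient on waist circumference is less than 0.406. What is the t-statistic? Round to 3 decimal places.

t = -1.742

H₀: β₁ = 0.406 vs H₁: β₁ < 0.406.
t = (b₁ − β₁⁰)/SE = (0.291 − 0.406) / 0.066 = -1.742.
df = n − 2 = 272 − 2 = 270.
One-sided p ≈ 0.0413, which is < 0.05, so reject H₀.
There is evidence that the true slope on waist circumference is below 0.406 % per unit.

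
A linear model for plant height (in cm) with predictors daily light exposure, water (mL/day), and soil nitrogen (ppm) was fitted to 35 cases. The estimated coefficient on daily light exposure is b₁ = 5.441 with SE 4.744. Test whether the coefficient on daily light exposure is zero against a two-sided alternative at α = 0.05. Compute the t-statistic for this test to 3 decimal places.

t = 1.147

H₀: β₁ = 0 vs H₁: β₁ ≠ 0.
t = (b₁ − β₁⁰)/SE = 5.441 / 4.744 = 1.147.
df = n − k − 1 = 35 − 3 − 1 = 31.
Two-sided p ≈ 0.2602, which is ≥ 0.05, so fail to reject H₀.
The data do not give significant evidence of an association between daily light exposure and plant height, after adjusting for the other predictors.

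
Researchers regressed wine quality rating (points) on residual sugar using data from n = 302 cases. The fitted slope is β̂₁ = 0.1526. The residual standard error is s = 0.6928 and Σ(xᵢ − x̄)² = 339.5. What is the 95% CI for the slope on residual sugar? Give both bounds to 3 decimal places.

(0.079, 0.227)

SE(β̂₁) = s/√Sₓₓ = 0.6928/√339.5 = 0.0376.
df = n − 2 = 300.
t* = t_{0.025, 300} = 1.967903.
Margin = t* × SE = 1.967903 × 0.0376 = 0.07399.
CI: 0.1526 ± 0.07399 → (0.079, 0.227).
With 95% confidence, each one-unit increase in residual sugar is associated with a change of between 0.079 and 0.227 points in wine quality rating.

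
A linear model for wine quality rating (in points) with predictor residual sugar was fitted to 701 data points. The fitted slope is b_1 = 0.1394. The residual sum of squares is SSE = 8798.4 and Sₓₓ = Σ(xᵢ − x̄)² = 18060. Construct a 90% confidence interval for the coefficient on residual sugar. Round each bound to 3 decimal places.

MSE = SSE/(n − 2) = 8798.4/699 = 12.5871.
SE(b_1) = √(MSE/Sₓₓ) = √(12.5871/18060) = 0.0264.
df = n − 2 = 699.
t* = t_{0.05, 699} = 1.647036.
Margin = t* × SE = 1.647036 × 0.0264 = 0.04348.
CI: 0.1394 ± 0.04348 → (0.096, 0.183).
With 90% confidence, each one-unit increase in residual sugar is associated with a change of between 0.096 and 0.183 points in wine quality rating.

(0.096, 0.183)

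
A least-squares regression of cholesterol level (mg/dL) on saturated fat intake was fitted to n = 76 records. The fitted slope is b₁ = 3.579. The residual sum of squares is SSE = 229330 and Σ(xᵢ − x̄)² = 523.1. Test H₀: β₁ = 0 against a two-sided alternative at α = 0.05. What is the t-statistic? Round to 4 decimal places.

t = 1.4704

MSE = SSE/(n − 2) = 229330/74 = 3099.05.
SE(b₁) = √(MSE/Sₓₓ) = √(3099.05/523.1) = 2.43401.
t = 3.579 / 2.43401 = 1.4704.
df = n − 2 = 74.
Two-sided p ≈ 0.1457, which is ≥ 0.05, so fail to reject H₀.
The data do not give significant evidence of an association between saturated fat intake and cholesterol level.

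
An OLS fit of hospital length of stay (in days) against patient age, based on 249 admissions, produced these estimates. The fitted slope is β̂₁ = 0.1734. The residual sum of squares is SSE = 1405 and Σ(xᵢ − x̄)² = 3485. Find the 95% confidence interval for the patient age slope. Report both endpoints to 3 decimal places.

(0.094, 0.253)

MSE = SSE/(n − 2) = 1405/247 = 5.68826.
SE(β̂₁) = √(MSE/Sₓₓ) = √(5.68826/3485) = 0.0404006.
df = n − 2 = 247.
t* = t_{0.025, 247} = 1.969615.
Margin = t* × SE = 1.969615 × 0.0404006 = 0.07957.
CI: 0.1734 ± 0.07957 → (0.094, 0.253).
With 95% confidence, each one-unit increase in patient age is associated with a change of between 0.094 and 0.253 days in hospital length of stay.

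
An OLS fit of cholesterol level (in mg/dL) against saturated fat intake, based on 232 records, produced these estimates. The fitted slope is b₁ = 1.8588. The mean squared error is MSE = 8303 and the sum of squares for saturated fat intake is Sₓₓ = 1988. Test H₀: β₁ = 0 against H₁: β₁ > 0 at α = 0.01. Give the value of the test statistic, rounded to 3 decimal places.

t = 0.910

SE(b₁) = √(MSE/Sₓₓ) = √(8303/1988) = 2.04366.
t = 1.8588 / 2.04366 = 0.910.
df = n − 2 = 230.
One-sided p ≈ 0.1820, which is ≥ 0.01, so fail to reject H₀.
The data do not give significant evidence that the true slope on saturated fat intake is positive.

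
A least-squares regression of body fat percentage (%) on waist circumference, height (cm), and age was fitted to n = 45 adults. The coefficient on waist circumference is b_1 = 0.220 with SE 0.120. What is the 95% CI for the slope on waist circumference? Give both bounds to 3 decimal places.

df = n − k − 1 = 45 − 3 − 1 = 41.
t* = t_{0.025, 41} = 2.019541.
Margin = t* × SE = 2.019541 × 0.120 = 0.24234.
CI: 0.220 ± 0.24234 → (-0.022, 0.462).
With 95% confidence, each one-unit increase in waist circumference is associated with a change of between -0.022 and 0.462 % in body fat percentage, holding the other predictors fixed.

(-0.022, 0.462)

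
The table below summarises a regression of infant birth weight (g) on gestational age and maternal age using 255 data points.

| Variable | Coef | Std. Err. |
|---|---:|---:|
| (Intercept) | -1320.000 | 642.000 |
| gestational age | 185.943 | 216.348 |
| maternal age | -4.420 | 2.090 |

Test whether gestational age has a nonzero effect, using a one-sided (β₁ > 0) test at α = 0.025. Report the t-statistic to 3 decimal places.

t = 0.859

Read off: b = 185.943, SE = 216.348 for gestational age.
H₀: β₁ = 0 vs H₁: β₁ > 0.
t = 185.943 / 216.348 = 0.859.
df = n − k − 1 = 255 − 2 − 1 = 252.
One-sided p ≈ 0.1955, which is ≥ 0.025, so fail to reject H₀.
The data do not give significant evidence that the true slope on gestational age is positive, holding the other predictors fixed.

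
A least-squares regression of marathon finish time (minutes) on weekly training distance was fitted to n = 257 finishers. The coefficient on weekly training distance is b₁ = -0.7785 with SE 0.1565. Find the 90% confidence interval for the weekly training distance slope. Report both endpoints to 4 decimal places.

(-1.0369, -0.5201)

df = n − 2 = 257 − 2 = 255.
t* = t_{0.05, 255} = 1.650851.
Margin = t* × SE = 1.650851 × 0.1565 = 0.258358.
CI: -0.7785 ± 0.258358 → (-1.0369, -0.5201).
With 90% confidence, each one-unit increase in weekly training distance is associated with a change of between -1.0369 and -0.5201 minutes in marathon finish time.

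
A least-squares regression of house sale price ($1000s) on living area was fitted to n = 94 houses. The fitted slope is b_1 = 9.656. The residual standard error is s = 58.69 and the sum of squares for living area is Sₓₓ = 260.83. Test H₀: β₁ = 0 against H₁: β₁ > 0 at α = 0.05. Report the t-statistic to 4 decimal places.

SE(b_1) = s/√Sₓₓ = 58.69/√260.83 = 3.634.
t = 9.656 / 3.634 = 2.6571.
df = n − 2 = 92.
One-sided p ≈ 0.0046, which is < 0.05, so reject H₀.
There is evidence that the true slope on living area is positive.

t = 2.6571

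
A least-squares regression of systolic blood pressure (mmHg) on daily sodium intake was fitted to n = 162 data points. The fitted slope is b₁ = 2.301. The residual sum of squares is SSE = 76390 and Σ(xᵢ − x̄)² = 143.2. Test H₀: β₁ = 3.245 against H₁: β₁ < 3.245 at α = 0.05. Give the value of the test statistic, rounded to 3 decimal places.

MSE = SSE/(n − 2) = 76390/160 = 477.438.
SE(b₁) = √(MSE/Sₓₓ) = √(477.438/143.2) = 1.82594.
t = (2.301 − 3.245) / 1.82594 = -0.517.
df = n − 2 = 160.
One-sided p ≈ 0.3029, which is ≥ 0.05, so fail to reject H₀.
The data do not give significant evidence that the true slope on daily sodium intake is below 3.245 mmHg per unit.

t = -0.517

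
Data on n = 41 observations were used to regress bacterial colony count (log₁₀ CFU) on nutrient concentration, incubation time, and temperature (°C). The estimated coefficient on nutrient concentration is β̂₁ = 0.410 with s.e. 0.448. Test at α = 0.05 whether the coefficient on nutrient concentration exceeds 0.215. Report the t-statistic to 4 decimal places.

H₀: β₁ = 0.215 vs H₁: β₁ > 0.215.
t = (β̂₁ − β₁⁰)/SE = (0.410 − 0.215) / 0.448 = 0.4353.
df = n − k − 1 = 41 − 3 − 1 = 37.
One-sided p ≈ 0.3329, which is ≥ 0.05, so fail to reject H₀.
The data do not give significant evidence that the true slope on nutrient concentration exceeds 0.215 log₁₀ CFU per unit, holding the other predictors fixed.

t = 0.4353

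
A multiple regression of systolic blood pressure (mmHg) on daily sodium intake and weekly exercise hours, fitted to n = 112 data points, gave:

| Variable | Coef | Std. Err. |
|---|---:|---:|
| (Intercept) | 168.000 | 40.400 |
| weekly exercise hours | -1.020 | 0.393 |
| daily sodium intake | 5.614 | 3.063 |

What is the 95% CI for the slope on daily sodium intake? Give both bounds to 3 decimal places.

(-0.457, 11.685)

Read off: b = 5.614, SE = 3.063 for daily sodium intake.
df = n − k − 1 = 112 − 2 − 1 = 109.
t* = t_{0.025, 109} = 1.981967.
Margin = t* × SE = 1.981967 × 3.063 = 6.07077.
CI: 5.614 ± 6.07077 → (-0.457, 11.685).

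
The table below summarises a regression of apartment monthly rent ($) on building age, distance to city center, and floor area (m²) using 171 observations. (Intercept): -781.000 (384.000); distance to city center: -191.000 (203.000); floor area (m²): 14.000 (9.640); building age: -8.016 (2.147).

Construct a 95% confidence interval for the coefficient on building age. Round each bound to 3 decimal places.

(-12.255, -3.777)

Read off: b = -8.016, SE = 2.147 for building age.
df = n − k − 1 = 171 − 3 − 1 = 167.
t* = t_{0.025, 167} = 1.974271.
Margin = t* × SE = 1.974271 × 2.147 = 4.23876.
CI: -8.016 ± 4.23876 → (-12.255, -3.777).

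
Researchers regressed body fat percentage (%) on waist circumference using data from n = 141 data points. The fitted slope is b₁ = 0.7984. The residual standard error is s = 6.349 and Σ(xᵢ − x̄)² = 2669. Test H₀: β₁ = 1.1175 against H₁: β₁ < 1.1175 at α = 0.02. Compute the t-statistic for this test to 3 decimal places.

SE(b₁) = s/√Sₓₓ = 6.349/√2669 = 0.122894.
t = (0.7984 − 1.1175) / 0.122894 = -2.597.
df = n − 2 = 139.
One-sided p ≈ 0.0052, which is < 0.02, so reject H₀.
There is evidence that the true slope on waist circumference is below 1.1175 % per unit.

t = -2.597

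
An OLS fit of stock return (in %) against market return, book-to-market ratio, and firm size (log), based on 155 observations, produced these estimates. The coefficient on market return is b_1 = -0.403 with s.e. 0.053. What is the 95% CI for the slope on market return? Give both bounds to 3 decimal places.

(-0.508, -0.298)

df = n − k − 1 = 155 − 3 − 1 = 151.
t* = t_{0.025, 151} = 1.975799.
Margin = t* × SE = 1.975799 × 0.053 = 0.10472.
CI: -0.403 ± 0.10472 → (-0.508, -0.298).
With 95% confidence, each one-unit increase in market return is associated with a change of between -0.508 and -0.298 % in stock return, holding the other predictors fixed.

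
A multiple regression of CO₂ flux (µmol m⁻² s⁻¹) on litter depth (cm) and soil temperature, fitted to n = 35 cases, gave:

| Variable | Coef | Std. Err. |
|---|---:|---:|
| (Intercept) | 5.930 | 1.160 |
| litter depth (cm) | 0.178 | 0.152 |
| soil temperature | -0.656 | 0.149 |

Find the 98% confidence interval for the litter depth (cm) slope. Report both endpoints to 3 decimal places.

Read off: b = 0.178, SE = 0.152 for litter depth (cm).
df = n − k − 1 = 35 − 2 − 1 = 32.
t* = t_{0.01, 32} = 2.448678.
Margin = t* × SE = 2.448678 × 0.152 = 0.37220.
CI: 0.178 ± 0.37220 → (-0.194, 0.550).

(-0.194, 0.550)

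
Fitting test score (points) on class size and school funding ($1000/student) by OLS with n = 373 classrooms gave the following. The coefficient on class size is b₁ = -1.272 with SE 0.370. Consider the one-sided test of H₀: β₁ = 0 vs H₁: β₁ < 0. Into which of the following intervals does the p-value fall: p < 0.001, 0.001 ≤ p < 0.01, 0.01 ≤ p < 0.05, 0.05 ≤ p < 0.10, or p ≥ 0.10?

p < 0.001

t = -1.272 / 0.370 = -3.438.
df = n − k − 1 = 373 − 2 − 1 = 370.
One-sided p = P(T_{370} < t) ≈ 0.0003.
So p < 0.001.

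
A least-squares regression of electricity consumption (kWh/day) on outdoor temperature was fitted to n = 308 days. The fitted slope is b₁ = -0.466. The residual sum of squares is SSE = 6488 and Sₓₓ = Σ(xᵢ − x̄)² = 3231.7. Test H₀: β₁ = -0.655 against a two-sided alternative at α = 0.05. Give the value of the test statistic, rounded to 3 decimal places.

MSE = SSE/(n − 2) = 6488/306 = 21.2026.
SE(b₁) = √(MSE/Sₓₓ) = √(21.2026/3231.7) = 0.0809989.
t = (-0.466 − (-0.655)) / 0.0809989 = 2.333.
df = n − 2 = 306.
Two-sided p ≈ 0.0203, which is < 0.05, so reject H₀.
There is evidence that the true slope on outdoor temperature differs from -0.655 kWh/day per unit.

t = 2.333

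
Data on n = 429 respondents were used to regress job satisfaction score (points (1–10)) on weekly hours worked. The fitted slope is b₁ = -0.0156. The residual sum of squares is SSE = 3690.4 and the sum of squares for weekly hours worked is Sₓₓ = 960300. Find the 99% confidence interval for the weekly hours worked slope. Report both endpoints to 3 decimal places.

(-0.023, -0.008)

MSE = SSE/(n − 2) = 3690.4/427 = 8.64262.
SE(b₁) = √(MSE/Sₓₓ) = √(8.64262/960300) = 0.00299999.
df = n − 2 = 427.
t* = t_{0.005, 427} = 2.587392.
Margin = t* × SE = 2.587392 × 0.00299999 = 0.00776.
CI: -0.0156 ± 0.00776 → (-0.023, -0.008).
With 99% confidence, each one-unit increase in weekly hours worked is associated with a change of between -0.023 and -0.008 points (1–10) in job satisfaction score.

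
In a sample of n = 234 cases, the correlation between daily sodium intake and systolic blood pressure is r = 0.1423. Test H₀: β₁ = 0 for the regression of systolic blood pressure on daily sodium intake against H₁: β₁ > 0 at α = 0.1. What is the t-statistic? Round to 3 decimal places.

t = r·√(n − 2)/√(1 − r²) = 0.1423·√232/√0.979751 = 2.190.
df = n − 2 = 232.
One-sided p ≈ 0.0148, which is < 0.1, so reject H₀.
There is evidence of a linear association between daily sodium intake and systolic blood pressure.

t = 2.190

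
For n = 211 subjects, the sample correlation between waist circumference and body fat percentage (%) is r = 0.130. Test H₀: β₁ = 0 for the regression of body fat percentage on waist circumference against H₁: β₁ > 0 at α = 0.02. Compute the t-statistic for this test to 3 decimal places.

t = 1.895

t = r·√(n − 2)/√(1 − r²) = 0.130·√209/√0.9831 = 1.895.
df = n − 2 = 209.
One-sided p ≈ 0.0297, which is ≥ 0.02, so fail to reject H₀.
The data do not give significant evidence of a linear association between waist circumference and body fat percentage.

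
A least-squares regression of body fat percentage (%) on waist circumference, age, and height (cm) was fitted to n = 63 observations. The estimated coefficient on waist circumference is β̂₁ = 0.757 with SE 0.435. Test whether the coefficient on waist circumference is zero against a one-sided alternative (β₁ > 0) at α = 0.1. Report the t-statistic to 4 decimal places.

t = 1.7402

H₀: β₁ = 0 vs H₁: β₁ > 0.
t = (β̂₁ − β₁⁰)/SE = 0.757 / 0.435 = 1.7402.
df = n − k − 1 = 63 − 3 − 1 = 59.
One-sided p ≈ 0.0435, which is < 0.1, so reject H₀.
There is evidence that the true slope on waist circumference is positive, holding the other predictors fixed.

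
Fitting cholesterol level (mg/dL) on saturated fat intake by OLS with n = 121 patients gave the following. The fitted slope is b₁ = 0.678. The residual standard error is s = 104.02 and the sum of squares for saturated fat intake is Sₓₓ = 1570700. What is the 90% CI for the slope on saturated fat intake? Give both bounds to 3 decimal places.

(0.540, 0.816)

SE(b₁) = s/√Sₓₓ = 104.02/√1570700 = 0.0829985.
df = n − 2 = 119.
t* = t_{0.05, 119} = 1.657759.
Margin = t* × SE = 1.657759 × 0.0829985 = 0.13759.
CI: 0.678 ± 0.13759 → (0.540, 0.816).
With 90% confidence, each one-unit increase in saturated fat intake is associated with a change of between 0.540 and 0.816 mg/dL in cholesterol level.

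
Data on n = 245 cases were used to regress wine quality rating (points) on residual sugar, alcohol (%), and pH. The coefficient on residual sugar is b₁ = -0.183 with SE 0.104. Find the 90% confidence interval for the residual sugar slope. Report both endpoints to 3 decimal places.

df = n − k − 1 = 245 − 3 − 1 = 241.
t* = t_{0.05, 241} = 1.651201.
Margin = t* × SE = 1.651201 × 0.104 = 0.17172.
CI: -0.183 ± 0.17172 → (-0.355, -0.011).
With 90% confidence, each one-unit increase in residual sugar is associated with a change of between -0.355 and -0.011 points in wine quality rating, holding the other predictors fixed.

(-0.355, -0.011)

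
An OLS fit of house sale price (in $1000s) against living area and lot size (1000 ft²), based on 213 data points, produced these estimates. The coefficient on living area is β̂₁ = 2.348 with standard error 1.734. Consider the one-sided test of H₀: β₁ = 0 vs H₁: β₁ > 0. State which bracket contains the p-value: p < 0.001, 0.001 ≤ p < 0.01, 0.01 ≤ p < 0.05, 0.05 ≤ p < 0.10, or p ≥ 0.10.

0.05 ≤ p < 0.10

t = 2.348 / 1.734 = 1.354.
df = n − k − 1 = 213 − 2 − 1 = 210.
One-sided p = P(T_{210} > t) ≈ 0.0886.
So 0.05 ≤ p < 0.10.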